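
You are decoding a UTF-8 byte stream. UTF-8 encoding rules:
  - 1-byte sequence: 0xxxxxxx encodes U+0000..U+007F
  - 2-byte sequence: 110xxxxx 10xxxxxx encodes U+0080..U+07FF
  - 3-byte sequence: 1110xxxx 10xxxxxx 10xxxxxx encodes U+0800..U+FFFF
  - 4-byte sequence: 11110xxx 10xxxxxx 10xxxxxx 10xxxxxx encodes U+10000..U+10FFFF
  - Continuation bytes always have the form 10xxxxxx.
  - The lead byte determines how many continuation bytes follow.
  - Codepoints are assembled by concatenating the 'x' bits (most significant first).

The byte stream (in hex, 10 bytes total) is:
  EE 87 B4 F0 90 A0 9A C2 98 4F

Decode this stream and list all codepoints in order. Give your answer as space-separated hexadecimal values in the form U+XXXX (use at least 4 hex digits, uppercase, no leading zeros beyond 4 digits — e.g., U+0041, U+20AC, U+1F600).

Byte[0]=EE: 3-byte lead, need 2 cont bytes. acc=0xE
Byte[1]=87: continuation. acc=(acc<<6)|0x07=0x387
Byte[2]=B4: continuation. acc=(acc<<6)|0x34=0xE1F4
Completed: cp=U+E1F4 (starts at byte 0)
Byte[3]=F0: 4-byte lead, need 3 cont bytes. acc=0x0
Byte[4]=90: continuation. acc=(acc<<6)|0x10=0x10
Byte[5]=A0: continuation. acc=(acc<<6)|0x20=0x420
Byte[6]=9A: continuation. acc=(acc<<6)|0x1A=0x1081A
Completed: cp=U+1081A (starts at byte 3)
Byte[7]=C2: 2-byte lead, need 1 cont bytes. acc=0x2
Byte[8]=98: continuation. acc=(acc<<6)|0x18=0x98
Completed: cp=U+0098 (starts at byte 7)
Byte[9]=4F: 1-byte ASCII. cp=U+004F

Answer: U+E1F4 U+1081A U+0098 U+004F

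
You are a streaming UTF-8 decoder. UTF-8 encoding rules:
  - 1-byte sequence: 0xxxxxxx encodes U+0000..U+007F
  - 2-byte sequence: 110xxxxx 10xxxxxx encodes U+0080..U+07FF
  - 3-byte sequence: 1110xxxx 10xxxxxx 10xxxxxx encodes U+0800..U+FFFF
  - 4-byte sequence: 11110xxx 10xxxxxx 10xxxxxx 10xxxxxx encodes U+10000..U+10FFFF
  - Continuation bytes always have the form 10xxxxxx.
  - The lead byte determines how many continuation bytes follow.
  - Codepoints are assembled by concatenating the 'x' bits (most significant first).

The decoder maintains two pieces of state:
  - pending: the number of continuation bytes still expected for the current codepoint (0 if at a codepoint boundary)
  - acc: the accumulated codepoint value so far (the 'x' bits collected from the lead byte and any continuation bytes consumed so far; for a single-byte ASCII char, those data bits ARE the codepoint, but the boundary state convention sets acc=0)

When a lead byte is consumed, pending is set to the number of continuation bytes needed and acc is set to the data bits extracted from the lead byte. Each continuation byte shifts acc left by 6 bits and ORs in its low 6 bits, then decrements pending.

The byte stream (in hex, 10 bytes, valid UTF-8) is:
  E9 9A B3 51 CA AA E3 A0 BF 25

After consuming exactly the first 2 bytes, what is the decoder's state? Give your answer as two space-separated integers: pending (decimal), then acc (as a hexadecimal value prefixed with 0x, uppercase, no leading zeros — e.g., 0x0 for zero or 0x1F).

Byte[0]=E9: 3-byte lead. pending=2, acc=0x9
Byte[1]=9A: continuation. acc=(acc<<6)|0x1A=0x25A, pending=1

Answer: 1 0x25A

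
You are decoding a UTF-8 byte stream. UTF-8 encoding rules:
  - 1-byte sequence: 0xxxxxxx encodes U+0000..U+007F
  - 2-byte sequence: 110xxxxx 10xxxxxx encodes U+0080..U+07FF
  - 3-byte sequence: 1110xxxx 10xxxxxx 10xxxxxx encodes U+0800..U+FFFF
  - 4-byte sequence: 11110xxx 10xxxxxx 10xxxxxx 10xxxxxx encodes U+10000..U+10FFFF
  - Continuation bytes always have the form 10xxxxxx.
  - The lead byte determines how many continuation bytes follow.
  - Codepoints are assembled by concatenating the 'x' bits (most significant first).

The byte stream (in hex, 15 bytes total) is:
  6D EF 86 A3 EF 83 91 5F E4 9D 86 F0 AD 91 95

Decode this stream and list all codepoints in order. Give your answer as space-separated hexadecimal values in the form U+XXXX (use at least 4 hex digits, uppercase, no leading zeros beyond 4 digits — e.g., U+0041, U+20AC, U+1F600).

Byte[0]=6D: 1-byte ASCII. cp=U+006D
Byte[1]=EF: 3-byte lead, need 2 cont bytes. acc=0xF
Byte[2]=86: continuation. acc=(acc<<6)|0x06=0x3C6
Byte[3]=A3: continuation. acc=(acc<<6)|0x23=0xF1A3
Completed: cp=U+F1A3 (starts at byte 1)
Byte[4]=EF: 3-byte lead, need 2 cont bytes. acc=0xF
Byte[5]=83: continuation. acc=(acc<<6)|0x03=0x3C3
Byte[6]=91: continuation. acc=(acc<<6)|0x11=0xF0D1
Completed: cp=U+F0D1 (starts at byte 4)
Byte[7]=5F: 1-byte ASCII. cp=U+005F
Byte[8]=E4: 3-byte lead, need 2 cont bytes. acc=0x4
Byte[9]=9D: continuation. acc=(acc<<6)|0x1D=0x11D
Byte[10]=86: continuation. acc=(acc<<6)|0x06=0x4746
Completed: cp=U+4746 (starts at byte 8)
Byte[11]=F0: 4-byte lead, need 3 cont bytes. acc=0x0
Byte[12]=AD: continuation. acc=(acc<<6)|0x2D=0x2D
Byte[13]=91: continuation. acc=(acc<<6)|0x11=0xB51
Byte[14]=95: continuation. acc=(acc<<6)|0x15=0x2D455
Completed: cp=U+2D455 (starts at byte 11)

Answer: U+006D U+F1A3 U+F0D1 U+005F U+4746 U+2D455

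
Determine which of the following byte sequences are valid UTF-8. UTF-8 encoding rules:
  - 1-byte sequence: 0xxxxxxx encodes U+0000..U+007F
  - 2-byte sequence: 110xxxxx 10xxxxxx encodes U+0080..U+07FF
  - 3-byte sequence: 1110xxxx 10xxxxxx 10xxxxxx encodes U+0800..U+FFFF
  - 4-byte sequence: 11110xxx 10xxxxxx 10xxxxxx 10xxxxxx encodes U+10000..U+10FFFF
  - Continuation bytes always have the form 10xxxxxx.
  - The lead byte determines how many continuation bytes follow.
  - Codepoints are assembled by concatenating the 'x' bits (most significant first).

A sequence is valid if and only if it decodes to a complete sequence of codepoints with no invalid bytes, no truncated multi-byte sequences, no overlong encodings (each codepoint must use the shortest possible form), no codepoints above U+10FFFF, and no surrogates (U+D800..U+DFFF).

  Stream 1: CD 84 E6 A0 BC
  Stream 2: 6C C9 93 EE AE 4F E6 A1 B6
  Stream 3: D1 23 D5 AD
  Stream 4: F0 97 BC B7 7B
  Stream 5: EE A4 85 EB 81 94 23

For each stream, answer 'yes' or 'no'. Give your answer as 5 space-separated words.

Stream 1: decodes cleanly. VALID
Stream 2: error at byte offset 5. INVALID
Stream 3: error at byte offset 1. INVALID
Stream 4: decodes cleanly. VALID
Stream 5: decodes cleanly. VALID

Answer: yes no no yes yes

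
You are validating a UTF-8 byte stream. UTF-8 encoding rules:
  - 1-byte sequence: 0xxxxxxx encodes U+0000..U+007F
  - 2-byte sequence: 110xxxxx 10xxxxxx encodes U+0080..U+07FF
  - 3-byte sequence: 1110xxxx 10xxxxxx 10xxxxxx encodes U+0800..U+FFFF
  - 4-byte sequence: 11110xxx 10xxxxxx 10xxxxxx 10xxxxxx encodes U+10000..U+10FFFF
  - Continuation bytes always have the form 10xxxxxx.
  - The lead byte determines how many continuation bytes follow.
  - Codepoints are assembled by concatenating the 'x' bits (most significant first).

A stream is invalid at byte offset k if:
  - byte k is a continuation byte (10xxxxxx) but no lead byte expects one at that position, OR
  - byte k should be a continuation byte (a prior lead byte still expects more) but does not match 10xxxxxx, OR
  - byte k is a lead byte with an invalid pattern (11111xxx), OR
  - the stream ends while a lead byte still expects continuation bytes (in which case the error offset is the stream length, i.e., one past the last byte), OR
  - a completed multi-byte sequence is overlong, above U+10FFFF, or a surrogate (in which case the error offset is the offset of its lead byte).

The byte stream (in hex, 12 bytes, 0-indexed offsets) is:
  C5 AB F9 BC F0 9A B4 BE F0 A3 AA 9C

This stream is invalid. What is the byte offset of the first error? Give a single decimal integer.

Answer: 2

Derivation:
Byte[0]=C5: 2-byte lead, need 1 cont bytes. acc=0x5
Byte[1]=AB: continuation. acc=(acc<<6)|0x2B=0x16B
Completed: cp=U+016B (starts at byte 0)
Byte[2]=F9: INVALID lead byte (not 0xxx/110x/1110/11110)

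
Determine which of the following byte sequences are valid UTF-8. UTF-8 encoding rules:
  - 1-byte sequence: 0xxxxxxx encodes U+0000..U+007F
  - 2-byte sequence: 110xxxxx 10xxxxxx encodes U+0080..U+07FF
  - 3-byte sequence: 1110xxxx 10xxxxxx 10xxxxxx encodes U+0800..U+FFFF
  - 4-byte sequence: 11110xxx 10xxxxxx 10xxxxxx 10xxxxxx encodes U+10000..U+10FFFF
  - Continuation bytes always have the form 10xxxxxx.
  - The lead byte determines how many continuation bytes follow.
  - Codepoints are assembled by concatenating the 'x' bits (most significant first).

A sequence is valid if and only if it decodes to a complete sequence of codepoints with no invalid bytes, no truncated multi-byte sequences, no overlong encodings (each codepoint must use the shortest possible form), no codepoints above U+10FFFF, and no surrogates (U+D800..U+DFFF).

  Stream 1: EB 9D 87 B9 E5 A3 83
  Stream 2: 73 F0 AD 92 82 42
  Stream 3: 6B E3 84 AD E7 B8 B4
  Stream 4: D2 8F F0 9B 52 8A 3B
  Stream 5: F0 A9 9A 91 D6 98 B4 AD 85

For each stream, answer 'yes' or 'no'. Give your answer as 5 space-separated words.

Stream 1: error at byte offset 3. INVALID
Stream 2: decodes cleanly. VALID
Stream 3: decodes cleanly. VALID
Stream 4: error at byte offset 4. INVALID
Stream 5: error at byte offset 6. INVALID

Answer: no yes yes no no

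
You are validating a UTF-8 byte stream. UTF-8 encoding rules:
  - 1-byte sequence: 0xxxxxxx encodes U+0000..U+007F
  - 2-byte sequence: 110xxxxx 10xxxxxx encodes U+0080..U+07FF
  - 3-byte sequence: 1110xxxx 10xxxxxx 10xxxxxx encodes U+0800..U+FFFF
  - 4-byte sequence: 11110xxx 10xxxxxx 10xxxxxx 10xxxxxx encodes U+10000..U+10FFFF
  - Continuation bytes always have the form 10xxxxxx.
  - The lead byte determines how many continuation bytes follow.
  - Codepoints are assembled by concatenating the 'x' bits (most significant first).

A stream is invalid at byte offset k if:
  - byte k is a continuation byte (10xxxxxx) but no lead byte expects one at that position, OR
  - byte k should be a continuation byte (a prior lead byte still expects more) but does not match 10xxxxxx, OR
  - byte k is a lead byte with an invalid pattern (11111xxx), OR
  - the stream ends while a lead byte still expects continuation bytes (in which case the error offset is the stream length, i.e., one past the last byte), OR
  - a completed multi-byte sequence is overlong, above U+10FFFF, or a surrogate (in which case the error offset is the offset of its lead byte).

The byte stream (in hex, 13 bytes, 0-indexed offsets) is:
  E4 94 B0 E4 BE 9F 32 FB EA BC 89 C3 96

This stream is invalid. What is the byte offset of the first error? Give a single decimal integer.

Answer: 7

Derivation:
Byte[0]=E4: 3-byte lead, need 2 cont bytes. acc=0x4
Byte[1]=94: continuation. acc=(acc<<6)|0x14=0x114
Byte[2]=B0: continuation. acc=(acc<<6)|0x30=0x4530
Completed: cp=U+4530 (starts at byte 0)
Byte[3]=E4: 3-byte lead, need 2 cont bytes. acc=0x4
Byte[4]=BE: continuation. acc=(acc<<6)|0x3E=0x13E
Byte[5]=9F: continuation. acc=(acc<<6)|0x1F=0x4F9F
Completed: cp=U+4F9F (starts at byte 3)
Byte[6]=32: 1-byte ASCII. cp=U+0032
Byte[7]=FB: INVALID lead byte (not 0xxx/110x/1110/11110)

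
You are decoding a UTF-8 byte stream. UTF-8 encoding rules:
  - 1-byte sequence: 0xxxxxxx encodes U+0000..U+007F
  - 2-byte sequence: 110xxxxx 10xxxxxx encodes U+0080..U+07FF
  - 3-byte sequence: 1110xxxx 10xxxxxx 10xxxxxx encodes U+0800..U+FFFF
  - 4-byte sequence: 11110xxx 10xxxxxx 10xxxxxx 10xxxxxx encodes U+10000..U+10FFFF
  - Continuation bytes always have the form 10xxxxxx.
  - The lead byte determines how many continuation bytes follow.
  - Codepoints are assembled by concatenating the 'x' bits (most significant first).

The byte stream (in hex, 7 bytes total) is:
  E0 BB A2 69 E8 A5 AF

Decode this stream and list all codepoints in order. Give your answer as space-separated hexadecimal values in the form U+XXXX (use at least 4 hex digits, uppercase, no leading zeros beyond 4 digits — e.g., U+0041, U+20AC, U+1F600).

Answer: U+0EE2 U+0069 U+896F

Derivation:
Byte[0]=E0: 3-byte lead, need 2 cont bytes. acc=0x0
Byte[1]=BB: continuation. acc=(acc<<6)|0x3B=0x3B
Byte[2]=A2: continuation. acc=(acc<<6)|0x22=0xEE2
Completed: cp=U+0EE2 (starts at byte 0)
Byte[3]=69: 1-byte ASCII. cp=U+0069
Byte[4]=E8: 3-byte lead, need 2 cont bytes. acc=0x8
Byte[5]=A5: continuation. acc=(acc<<6)|0x25=0x225
Byte[6]=AF: continuation. acc=(acc<<6)|0x2F=0x896F
Completed: cp=U+896F (starts at byte 4)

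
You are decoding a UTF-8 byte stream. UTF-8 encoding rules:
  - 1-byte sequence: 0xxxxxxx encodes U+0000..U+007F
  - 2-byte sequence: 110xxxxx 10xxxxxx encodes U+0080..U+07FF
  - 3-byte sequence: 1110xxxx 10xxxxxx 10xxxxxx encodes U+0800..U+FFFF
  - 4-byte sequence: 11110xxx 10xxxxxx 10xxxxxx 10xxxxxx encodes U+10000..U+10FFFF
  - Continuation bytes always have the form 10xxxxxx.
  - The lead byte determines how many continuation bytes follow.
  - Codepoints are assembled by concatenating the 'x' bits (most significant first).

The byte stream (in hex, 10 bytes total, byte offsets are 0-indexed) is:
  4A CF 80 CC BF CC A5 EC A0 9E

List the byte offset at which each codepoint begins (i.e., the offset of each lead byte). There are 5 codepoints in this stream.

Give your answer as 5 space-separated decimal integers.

Answer: 0 1 3 5 7

Derivation:
Byte[0]=4A: 1-byte ASCII. cp=U+004A
Byte[1]=CF: 2-byte lead, need 1 cont bytes. acc=0xF
Byte[2]=80: continuation. acc=(acc<<6)|0x00=0x3C0
Completed: cp=U+03C0 (starts at byte 1)
Byte[3]=CC: 2-byte lead, need 1 cont bytes. acc=0xC
Byte[4]=BF: continuation. acc=(acc<<6)|0x3F=0x33F
Completed: cp=U+033F (starts at byte 3)
Byte[5]=CC: 2-byte lead, need 1 cont bytes. acc=0xC
Byte[6]=A5: continuation. acc=(acc<<6)|0x25=0x325
Completed: cp=U+0325 (starts at byte 5)
Byte[7]=EC: 3-byte lead, need 2 cont bytes. acc=0xC
Byte[8]=A0: continuation. acc=(acc<<6)|0x20=0x320
Byte[9]=9E: continuation. acc=(acc<<6)|0x1E=0xC81E
Completed: cp=U+C81E (starts at byte 7)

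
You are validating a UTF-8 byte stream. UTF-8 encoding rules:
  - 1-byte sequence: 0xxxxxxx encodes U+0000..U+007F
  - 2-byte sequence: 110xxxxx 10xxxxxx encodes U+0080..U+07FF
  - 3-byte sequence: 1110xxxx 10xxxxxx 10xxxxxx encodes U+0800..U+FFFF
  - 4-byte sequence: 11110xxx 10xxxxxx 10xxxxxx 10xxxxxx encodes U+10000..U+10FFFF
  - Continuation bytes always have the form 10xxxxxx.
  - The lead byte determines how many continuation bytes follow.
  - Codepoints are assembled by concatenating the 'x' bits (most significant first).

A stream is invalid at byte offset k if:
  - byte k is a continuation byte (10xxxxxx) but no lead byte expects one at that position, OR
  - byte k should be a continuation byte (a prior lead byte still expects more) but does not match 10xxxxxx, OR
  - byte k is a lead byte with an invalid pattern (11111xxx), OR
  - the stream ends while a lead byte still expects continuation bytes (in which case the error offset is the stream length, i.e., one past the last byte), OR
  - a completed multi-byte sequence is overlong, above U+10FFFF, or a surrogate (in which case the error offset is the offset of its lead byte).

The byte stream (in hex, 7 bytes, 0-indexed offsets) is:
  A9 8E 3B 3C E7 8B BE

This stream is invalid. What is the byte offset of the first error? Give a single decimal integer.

Answer: 0

Derivation:
Byte[0]=A9: INVALID lead byte (not 0xxx/110x/1110/11110)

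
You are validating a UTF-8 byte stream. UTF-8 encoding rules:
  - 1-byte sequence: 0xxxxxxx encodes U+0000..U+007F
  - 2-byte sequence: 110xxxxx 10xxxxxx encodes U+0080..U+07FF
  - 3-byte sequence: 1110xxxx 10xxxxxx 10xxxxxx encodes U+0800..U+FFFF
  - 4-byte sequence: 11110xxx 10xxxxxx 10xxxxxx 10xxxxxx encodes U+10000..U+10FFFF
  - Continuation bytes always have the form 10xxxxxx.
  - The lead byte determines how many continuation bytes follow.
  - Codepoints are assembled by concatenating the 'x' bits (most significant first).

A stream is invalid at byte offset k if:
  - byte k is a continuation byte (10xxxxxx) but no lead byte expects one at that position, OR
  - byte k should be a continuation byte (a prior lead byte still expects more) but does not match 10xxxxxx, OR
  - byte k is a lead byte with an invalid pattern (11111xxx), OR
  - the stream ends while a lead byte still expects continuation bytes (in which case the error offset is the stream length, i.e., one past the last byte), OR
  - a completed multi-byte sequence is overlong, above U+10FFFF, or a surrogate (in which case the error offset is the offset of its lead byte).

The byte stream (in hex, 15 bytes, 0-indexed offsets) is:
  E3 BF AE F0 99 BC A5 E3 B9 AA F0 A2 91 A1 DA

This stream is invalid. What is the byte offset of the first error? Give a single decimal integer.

Answer: 15

Derivation:
Byte[0]=E3: 3-byte lead, need 2 cont bytes. acc=0x3
Byte[1]=BF: continuation. acc=(acc<<6)|0x3F=0xFF
Byte[2]=AE: continuation. acc=(acc<<6)|0x2E=0x3FEE
Completed: cp=U+3FEE (starts at byte 0)
Byte[3]=F0: 4-byte lead, need 3 cont bytes. acc=0x0
Byte[4]=99: continuation. acc=(acc<<6)|0x19=0x19
Byte[5]=BC: continuation. acc=(acc<<6)|0x3C=0x67C
Byte[6]=A5: continuation. acc=(acc<<6)|0x25=0x19F25
Completed: cp=U+19F25 (starts at byte 3)
Byte[7]=E3: 3-byte lead, need 2 cont bytes. acc=0x3
Byte[8]=B9: continuation. acc=(acc<<6)|0x39=0xF9
Byte[9]=AA: continuation. acc=(acc<<6)|0x2A=0x3E6A
Completed: cp=U+3E6A (starts at byte 7)
Byte[10]=F0: 4-byte lead, need 3 cont bytes. acc=0x0
Byte[11]=A2: continuation. acc=(acc<<6)|0x22=0x22
Byte[12]=91: continuation. acc=(acc<<6)|0x11=0x891
Byte[13]=A1: continuation. acc=(acc<<6)|0x21=0x22461
Completed: cp=U+22461 (starts at byte 10)
Byte[14]=DA: 2-byte lead, need 1 cont bytes. acc=0x1A
Byte[15]: stream ended, expected continuation. INVALID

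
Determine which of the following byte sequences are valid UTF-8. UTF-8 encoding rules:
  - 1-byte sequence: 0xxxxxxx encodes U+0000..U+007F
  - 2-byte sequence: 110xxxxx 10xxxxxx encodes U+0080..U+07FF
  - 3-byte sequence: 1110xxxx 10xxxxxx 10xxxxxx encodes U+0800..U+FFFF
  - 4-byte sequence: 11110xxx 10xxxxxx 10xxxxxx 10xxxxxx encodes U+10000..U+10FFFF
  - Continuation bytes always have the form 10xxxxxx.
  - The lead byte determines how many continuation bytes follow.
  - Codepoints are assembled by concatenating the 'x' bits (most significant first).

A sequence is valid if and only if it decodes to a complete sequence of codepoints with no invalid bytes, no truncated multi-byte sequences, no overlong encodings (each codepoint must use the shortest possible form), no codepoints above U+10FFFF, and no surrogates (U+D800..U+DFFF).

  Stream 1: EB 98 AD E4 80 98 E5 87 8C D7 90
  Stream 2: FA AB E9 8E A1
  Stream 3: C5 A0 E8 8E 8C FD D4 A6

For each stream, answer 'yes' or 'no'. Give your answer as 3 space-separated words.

Answer: yes no no

Derivation:
Stream 1: decodes cleanly. VALID
Stream 2: error at byte offset 0. INVALID
Stream 3: error at byte offset 5. INVALID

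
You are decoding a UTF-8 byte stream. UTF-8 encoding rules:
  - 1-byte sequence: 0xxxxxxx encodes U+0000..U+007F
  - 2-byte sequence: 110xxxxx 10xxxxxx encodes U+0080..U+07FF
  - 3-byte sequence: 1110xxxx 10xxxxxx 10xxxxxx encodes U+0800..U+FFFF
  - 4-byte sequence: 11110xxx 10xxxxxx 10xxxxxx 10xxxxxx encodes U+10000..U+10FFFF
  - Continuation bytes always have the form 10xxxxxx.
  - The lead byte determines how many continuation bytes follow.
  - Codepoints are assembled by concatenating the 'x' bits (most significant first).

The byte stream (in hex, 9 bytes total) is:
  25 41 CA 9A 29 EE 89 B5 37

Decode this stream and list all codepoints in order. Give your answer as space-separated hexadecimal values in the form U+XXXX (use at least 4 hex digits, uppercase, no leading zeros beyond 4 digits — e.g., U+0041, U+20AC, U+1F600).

Byte[0]=25: 1-byte ASCII. cp=U+0025
Byte[1]=41: 1-byte ASCII. cp=U+0041
Byte[2]=CA: 2-byte lead, need 1 cont bytes. acc=0xA
Byte[3]=9A: continuation. acc=(acc<<6)|0x1A=0x29A
Completed: cp=U+029A (starts at byte 2)
Byte[4]=29: 1-byte ASCII. cp=U+0029
Byte[5]=EE: 3-byte lead, need 2 cont bytes. acc=0xE
Byte[6]=89: continuation. acc=(acc<<6)|0x09=0x389
Byte[7]=B5: continuation. acc=(acc<<6)|0x35=0xE275
Completed: cp=U+E275 (starts at byte 5)
Byte[8]=37: 1-byte ASCII. cp=U+0037

Answer: U+0025 U+0041 U+029A U+0029 U+E275 U+0037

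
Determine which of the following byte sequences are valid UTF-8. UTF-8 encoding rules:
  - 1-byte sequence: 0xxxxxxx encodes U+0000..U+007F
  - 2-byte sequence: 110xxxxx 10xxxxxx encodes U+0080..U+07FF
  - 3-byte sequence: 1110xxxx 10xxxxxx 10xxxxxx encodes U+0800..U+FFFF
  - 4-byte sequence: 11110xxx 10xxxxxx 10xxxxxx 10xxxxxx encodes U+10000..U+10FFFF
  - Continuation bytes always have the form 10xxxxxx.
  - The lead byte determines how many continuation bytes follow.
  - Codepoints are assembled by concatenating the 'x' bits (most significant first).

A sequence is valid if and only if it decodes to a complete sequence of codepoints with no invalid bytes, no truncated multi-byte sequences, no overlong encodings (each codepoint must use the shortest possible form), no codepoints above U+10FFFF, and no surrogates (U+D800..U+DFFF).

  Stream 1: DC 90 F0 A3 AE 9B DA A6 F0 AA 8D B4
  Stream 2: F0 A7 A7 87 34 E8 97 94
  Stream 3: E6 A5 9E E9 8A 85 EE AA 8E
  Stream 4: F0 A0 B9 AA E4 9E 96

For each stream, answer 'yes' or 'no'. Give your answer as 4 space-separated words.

Answer: yes yes yes yes

Derivation:
Stream 1: decodes cleanly. VALID
Stream 2: decodes cleanly. VALID
Stream 3: decodes cleanly. VALID
Stream 4: decodes cleanly. VALID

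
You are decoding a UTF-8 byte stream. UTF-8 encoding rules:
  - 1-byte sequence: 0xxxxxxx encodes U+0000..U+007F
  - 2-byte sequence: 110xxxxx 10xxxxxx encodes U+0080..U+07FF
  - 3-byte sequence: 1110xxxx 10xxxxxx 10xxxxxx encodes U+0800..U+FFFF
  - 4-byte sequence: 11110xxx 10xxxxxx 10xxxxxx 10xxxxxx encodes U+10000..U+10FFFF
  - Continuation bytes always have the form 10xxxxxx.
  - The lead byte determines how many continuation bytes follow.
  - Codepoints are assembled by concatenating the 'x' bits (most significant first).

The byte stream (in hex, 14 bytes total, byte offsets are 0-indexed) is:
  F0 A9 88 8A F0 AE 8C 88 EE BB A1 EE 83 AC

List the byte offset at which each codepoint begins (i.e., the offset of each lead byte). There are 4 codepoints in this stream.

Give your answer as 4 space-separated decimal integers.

Byte[0]=F0: 4-byte lead, need 3 cont bytes. acc=0x0
Byte[1]=A9: continuation. acc=(acc<<6)|0x29=0x29
Byte[2]=88: continuation. acc=(acc<<6)|0x08=0xA48
Byte[3]=8A: continuation. acc=(acc<<6)|0x0A=0x2920A
Completed: cp=U+2920A (starts at byte 0)
Byte[4]=F0: 4-byte lead, need 3 cont bytes. acc=0x0
Byte[5]=AE: continuation. acc=(acc<<6)|0x2E=0x2E
Byte[6]=8C: continuation. acc=(acc<<6)|0x0C=0xB8C
Byte[7]=88: continuation. acc=(acc<<6)|0x08=0x2E308
Completed: cp=U+2E308 (starts at byte 4)
Byte[8]=EE: 3-byte lead, need 2 cont bytes. acc=0xE
Byte[9]=BB: continuation. acc=(acc<<6)|0x3B=0x3BB
Byte[10]=A1: continuation. acc=(acc<<6)|0x21=0xEEE1
Completed: cp=U+EEE1 (starts at byte 8)
Byte[11]=EE: 3-byte lead, need 2 cont bytes. acc=0xE
Byte[12]=83: continuation. acc=(acc<<6)|0x03=0x383
Byte[13]=AC: continuation. acc=(acc<<6)|0x2C=0xE0EC
Completed: cp=U+E0EC (starts at byte 11)

Answer: 0 4 8 11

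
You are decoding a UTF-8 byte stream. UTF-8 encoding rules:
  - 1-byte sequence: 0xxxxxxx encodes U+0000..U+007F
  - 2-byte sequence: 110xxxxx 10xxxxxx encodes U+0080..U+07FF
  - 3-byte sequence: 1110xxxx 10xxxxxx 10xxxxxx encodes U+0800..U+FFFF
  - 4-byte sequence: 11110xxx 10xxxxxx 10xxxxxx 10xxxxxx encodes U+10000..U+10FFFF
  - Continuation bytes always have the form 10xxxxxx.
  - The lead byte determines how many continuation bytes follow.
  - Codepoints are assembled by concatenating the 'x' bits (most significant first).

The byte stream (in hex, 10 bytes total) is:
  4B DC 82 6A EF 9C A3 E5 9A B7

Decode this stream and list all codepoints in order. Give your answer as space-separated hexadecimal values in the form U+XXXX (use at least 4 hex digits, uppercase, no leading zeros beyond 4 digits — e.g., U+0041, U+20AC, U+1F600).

Answer: U+004B U+0702 U+006A U+F723 U+56B7

Derivation:
Byte[0]=4B: 1-byte ASCII. cp=U+004B
Byte[1]=DC: 2-byte lead, need 1 cont bytes. acc=0x1C
Byte[2]=82: continuation. acc=(acc<<6)|0x02=0x702
Completed: cp=U+0702 (starts at byte 1)
Byte[3]=6A: 1-byte ASCII. cp=U+006A
Byte[4]=EF: 3-byte lead, need 2 cont bytes. acc=0xF
Byte[5]=9C: continuation. acc=(acc<<6)|0x1C=0x3DC
Byte[6]=A3: continuation. acc=(acc<<6)|0x23=0xF723
Completed: cp=U+F723 (starts at byte 4)
Byte[7]=E5: 3-byte lead, need 2 cont bytes. acc=0x5
Byte[8]=9A: continuation. acc=(acc<<6)|0x1A=0x15A
Byte[9]=B7: continuation. acc=(acc<<6)|0x37=0x56B7
Completed: cp=U+56B7 (starts at byte 7)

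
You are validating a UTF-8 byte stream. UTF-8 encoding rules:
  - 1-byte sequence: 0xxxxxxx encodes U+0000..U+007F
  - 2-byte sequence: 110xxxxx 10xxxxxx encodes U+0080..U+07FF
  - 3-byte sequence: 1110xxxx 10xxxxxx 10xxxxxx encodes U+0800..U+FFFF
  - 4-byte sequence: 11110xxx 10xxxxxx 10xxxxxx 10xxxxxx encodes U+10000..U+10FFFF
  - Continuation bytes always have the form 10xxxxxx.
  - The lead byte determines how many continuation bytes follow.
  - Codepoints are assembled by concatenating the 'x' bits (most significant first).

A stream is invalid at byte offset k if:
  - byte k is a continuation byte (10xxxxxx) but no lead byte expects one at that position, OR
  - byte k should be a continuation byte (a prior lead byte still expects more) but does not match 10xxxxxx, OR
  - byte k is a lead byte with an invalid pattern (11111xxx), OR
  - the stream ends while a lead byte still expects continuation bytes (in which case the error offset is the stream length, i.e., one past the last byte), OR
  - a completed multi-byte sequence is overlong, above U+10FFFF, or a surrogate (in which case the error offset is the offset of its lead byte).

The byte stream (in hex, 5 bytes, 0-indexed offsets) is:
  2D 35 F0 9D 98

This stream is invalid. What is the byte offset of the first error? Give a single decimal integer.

Byte[0]=2D: 1-byte ASCII. cp=U+002D
Byte[1]=35: 1-byte ASCII. cp=U+0035
Byte[2]=F0: 4-byte lead, need 3 cont bytes. acc=0x0
Byte[3]=9D: continuation. acc=(acc<<6)|0x1D=0x1D
Byte[4]=98: continuation. acc=(acc<<6)|0x18=0x758
Byte[5]: stream ended, expected continuation. INVALID

Answer: 5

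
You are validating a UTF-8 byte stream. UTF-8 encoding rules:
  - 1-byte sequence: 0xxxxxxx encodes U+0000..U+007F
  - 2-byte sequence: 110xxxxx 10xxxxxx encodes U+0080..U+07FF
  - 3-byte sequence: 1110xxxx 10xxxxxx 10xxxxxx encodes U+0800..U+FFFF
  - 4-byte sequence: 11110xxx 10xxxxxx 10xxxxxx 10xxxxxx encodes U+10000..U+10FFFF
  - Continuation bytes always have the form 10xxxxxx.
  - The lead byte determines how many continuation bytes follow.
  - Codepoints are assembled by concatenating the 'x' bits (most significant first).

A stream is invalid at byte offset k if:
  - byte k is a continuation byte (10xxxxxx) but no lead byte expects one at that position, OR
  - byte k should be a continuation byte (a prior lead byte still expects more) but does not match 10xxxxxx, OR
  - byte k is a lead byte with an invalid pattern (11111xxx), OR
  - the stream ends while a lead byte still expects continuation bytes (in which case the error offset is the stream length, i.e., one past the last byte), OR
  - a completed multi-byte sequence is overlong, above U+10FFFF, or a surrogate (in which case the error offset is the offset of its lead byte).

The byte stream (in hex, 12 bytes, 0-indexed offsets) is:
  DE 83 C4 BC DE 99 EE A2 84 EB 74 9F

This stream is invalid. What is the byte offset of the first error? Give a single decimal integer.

Answer: 10

Derivation:
Byte[0]=DE: 2-byte lead, need 1 cont bytes. acc=0x1E
Byte[1]=83: continuation. acc=(acc<<6)|0x03=0x783
Completed: cp=U+0783 (starts at byte 0)
Byte[2]=C4: 2-byte lead, need 1 cont bytes. acc=0x4
Byte[3]=BC: continuation. acc=(acc<<6)|0x3C=0x13C
Completed: cp=U+013C (starts at byte 2)
Byte[4]=DE: 2-byte lead, need 1 cont bytes. acc=0x1E
Byte[5]=99: continuation. acc=(acc<<6)|0x19=0x799
Completed: cp=U+0799 (starts at byte 4)
Byte[6]=EE: 3-byte lead, need 2 cont bytes. acc=0xE
Byte[7]=A2: continuation. acc=(acc<<6)|0x22=0x3A2
Byte[8]=84: continuation. acc=(acc<<6)|0x04=0xE884
Completed: cp=U+E884 (starts at byte 6)
Byte[9]=EB: 3-byte lead, need 2 cont bytes. acc=0xB
Byte[10]=74: expected 10xxxxxx continuation. INVALID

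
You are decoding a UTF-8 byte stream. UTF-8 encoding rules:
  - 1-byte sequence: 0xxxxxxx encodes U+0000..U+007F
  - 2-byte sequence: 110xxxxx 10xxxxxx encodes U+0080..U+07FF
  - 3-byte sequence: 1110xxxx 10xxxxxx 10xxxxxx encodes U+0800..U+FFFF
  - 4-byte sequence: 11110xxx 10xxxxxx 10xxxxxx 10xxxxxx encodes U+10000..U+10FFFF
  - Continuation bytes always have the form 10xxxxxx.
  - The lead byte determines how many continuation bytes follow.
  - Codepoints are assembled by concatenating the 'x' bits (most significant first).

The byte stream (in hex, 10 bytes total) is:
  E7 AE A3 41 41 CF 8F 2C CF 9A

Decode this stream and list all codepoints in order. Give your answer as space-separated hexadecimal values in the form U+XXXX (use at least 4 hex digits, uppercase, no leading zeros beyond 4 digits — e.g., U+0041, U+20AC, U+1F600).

Byte[0]=E7: 3-byte lead, need 2 cont bytes. acc=0x7
Byte[1]=AE: continuation. acc=(acc<<6)|0x2E=0x1EE
Byte[2]=A3: continuation. acc=(acc<<6)|0x23=0x7BA3
Completed: cp=U+7BA3 (starts at byte 0)
Byte[3]=41: 1-byte ASCII. cp=U+0041
Byte[4]=41: 1-byte ASCII. cp=U+0041
Byte[5]=CF: 2-byte lead, need 1 cont bytes. acc=0xF
Byte[6]=8F: continuation. acc=(acc<<6)|0x0F=0x3CF
Completed: cp=U+03CF (starts at byte 5)
Byte[7]=2C: 1-byte ASCII. cp=U+002C
Byte[8]=CF: 2-byte lead, need 1 cont bytes. acc=0xF
Byte[9]=9A: continuation. acc=(acc<<6)|0x1A=0x3DA
Completed: cp=U+03DA (starts at byte 8)

Answer: U+7BA3 U+0041 U+0041 U+03CF U+002C U+03DA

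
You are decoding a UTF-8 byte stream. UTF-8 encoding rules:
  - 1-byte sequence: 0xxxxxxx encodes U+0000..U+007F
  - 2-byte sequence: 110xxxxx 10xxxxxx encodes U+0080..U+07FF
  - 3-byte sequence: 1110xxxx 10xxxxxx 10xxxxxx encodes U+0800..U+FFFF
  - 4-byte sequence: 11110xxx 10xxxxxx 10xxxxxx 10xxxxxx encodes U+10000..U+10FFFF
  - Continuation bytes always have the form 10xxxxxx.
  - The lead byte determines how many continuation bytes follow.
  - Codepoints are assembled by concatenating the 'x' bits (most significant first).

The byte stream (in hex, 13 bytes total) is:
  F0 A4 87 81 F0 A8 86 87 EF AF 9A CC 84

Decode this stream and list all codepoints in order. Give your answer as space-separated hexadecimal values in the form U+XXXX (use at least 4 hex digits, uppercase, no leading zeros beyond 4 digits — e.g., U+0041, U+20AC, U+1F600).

Answer: U+241C1 U+28187 U+FBDA U+0304

Derivation:
Byte[0]=F0: 4-byte lead, need 3 cont bytes. acc=0x0
Byte[1]=A4: continuation. acc=(acc<<6)|0x24=0x24
Byte[2]=87: continuation. acc=(acc<<6)|0x07=0x907
Byte[3]=81: continuation. acc=(acc<<6)|0x01=0x241C1
Completed: cp=U+241C1 (starts at byte 0)
Byte[4]=F0: 4-byte lead, need 3 cont bytes. acc=0x0
Byte[5]=A8: continuation. acc=(acc<<6)|0x28=0x28
Byte[6]=86: continuation. acc=(acc<<6)|0x06=0xA06
Byte[7]=87: continuation. acc=(acc<<6)|0x07=0x28187
Completed: cp=U+28187 (starts at byte 4)
Byte[8]=EF: 3-byte lead, need 2 cont bytes. acc=0xF
Byte[9]=AF: continuation. acc=(acc<<6)|0x2F=0x3EF
Byte[10]=9A: continuation. acc=(acc<<6)|0x1A=0xFBDA
Completed: cp=U+FBDA (starts at byte 8)
Byte[11]=CC: 2-byte lead, need 1 cont bytes. acc=0xC
Byte[12]=84: continuation. acc=(acc<<6)|0x04=0x304
Completed: cp=U+0304 (starts at byte 11)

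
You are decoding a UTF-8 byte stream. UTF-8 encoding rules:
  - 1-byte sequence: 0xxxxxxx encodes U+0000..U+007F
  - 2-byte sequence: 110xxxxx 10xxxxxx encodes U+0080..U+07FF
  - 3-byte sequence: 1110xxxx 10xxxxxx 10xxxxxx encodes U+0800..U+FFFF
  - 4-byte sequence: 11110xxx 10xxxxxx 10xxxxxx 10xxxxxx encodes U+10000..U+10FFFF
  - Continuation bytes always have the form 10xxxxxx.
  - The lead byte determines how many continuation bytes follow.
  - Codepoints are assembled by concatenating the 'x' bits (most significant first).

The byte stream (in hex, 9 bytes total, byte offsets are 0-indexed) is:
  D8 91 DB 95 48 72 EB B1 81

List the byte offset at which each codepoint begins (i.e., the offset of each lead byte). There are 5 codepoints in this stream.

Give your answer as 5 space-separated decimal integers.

Answer: 0 2 4 5 6

Derivation:
Byte[0]=D8: 2-byte lead, need 1 cont bytes. acc=0x18
Byte[1]=91: continuation. acc=(acc<<6)|0x11=0x611
Completed: cp=U+0611 (starts at byte 0)
Byte[2]=DB: 2-byte lead, need 1 cont bytes. acc=0x1B
Byte[3]=95: continuation. acc=(acc<<6)|0x15=0x6D5
Completed: cp=U+06D5 (starts at byte 2)
Byte[4]=48: 1-byte ASCII. cp=U+0048
Byte[5]=72: 1-byte ASCII. cp=U+0072
Byte[6]=EB: 3-byte lead, need 2 cont bytes. acc=0xB
Byte[7]=B1: continuation. acc=(acc<<6)|0x31=0x2F1
Byte[8]=81: continuation. acc=(acc<<6)|0x01=0xBC41
Completed: cp=U+BC41 (starts at byte 6)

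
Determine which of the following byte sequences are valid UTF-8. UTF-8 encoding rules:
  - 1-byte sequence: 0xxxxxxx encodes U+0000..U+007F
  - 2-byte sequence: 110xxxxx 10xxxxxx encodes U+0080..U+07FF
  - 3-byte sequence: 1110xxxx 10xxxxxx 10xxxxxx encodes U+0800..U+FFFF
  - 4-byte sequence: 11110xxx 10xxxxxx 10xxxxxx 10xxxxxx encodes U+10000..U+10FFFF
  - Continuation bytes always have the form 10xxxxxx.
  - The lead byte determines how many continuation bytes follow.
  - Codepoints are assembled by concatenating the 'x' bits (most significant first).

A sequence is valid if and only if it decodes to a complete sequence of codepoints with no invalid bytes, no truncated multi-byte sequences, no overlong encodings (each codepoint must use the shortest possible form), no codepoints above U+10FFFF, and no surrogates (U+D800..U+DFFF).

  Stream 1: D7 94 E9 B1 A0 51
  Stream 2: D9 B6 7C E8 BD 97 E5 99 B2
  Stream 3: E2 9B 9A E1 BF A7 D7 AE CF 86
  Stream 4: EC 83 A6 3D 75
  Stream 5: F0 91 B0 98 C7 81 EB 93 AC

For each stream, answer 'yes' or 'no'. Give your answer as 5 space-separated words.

Stream 1: decodes cleanly. VALID
Stream 2: decodes cleanly. VALID
Stream 3: decodes cleanly. VALID
Stream 4: decodes cleanly. VALID
Stream 5: decodes cleanly. VALID

Answer: yes yes yes yes yes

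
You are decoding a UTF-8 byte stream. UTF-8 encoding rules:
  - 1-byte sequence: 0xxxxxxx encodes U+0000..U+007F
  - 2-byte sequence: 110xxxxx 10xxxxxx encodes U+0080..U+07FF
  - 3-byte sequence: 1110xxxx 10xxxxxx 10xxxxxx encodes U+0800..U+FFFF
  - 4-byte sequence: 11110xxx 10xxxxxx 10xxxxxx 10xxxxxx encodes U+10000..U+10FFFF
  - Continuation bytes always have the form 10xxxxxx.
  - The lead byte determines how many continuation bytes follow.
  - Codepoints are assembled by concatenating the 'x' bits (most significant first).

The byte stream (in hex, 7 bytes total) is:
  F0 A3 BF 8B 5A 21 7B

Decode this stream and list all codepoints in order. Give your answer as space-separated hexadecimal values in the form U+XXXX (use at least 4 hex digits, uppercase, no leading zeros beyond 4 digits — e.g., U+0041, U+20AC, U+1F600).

Byte[0]=F0: 4-byte lead, need 3 cont bytes. acc=0x0
Byte[1]=A3: continuation. acc=(acc<<6)|0x23=0x23
Byte[2]=BF: continuation. acc=(acc<<6)|0x3F=0x8FF
Byte[3]=8B: continuation. acc=(acc<<6)|0x0B=0x23FCB
Completed: cp=U+23FCB (starts at byte 0)
Byte[4]=5A: 1-byte ASCII. cp=U+005A
Byte[5]=21: 1-byte ASCII. cp=U+0021
Byte[6]=7B: 1-byte ASCII. cp=U+007B

Answer: U+23FCB U+005A U+0021 U+007B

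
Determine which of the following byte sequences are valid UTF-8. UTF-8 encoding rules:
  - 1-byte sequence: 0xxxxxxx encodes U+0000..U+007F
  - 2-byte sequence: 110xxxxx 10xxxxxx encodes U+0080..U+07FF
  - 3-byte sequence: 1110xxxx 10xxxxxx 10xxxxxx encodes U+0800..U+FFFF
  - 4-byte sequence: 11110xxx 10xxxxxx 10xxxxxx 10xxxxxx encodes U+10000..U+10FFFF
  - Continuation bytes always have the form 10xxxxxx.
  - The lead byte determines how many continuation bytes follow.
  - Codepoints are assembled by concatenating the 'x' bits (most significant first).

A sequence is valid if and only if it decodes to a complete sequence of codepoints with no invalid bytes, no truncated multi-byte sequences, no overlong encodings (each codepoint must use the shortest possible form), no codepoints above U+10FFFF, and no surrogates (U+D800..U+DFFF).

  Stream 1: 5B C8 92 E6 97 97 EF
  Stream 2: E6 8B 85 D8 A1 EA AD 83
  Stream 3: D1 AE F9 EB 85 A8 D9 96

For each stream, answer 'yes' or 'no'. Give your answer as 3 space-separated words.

Stream 1: error at byte offset 7. INVALID
Stream 2: decodes cleanly. VALID
Stream 3: error at byte offset 2. INVALID

Answer: no yes no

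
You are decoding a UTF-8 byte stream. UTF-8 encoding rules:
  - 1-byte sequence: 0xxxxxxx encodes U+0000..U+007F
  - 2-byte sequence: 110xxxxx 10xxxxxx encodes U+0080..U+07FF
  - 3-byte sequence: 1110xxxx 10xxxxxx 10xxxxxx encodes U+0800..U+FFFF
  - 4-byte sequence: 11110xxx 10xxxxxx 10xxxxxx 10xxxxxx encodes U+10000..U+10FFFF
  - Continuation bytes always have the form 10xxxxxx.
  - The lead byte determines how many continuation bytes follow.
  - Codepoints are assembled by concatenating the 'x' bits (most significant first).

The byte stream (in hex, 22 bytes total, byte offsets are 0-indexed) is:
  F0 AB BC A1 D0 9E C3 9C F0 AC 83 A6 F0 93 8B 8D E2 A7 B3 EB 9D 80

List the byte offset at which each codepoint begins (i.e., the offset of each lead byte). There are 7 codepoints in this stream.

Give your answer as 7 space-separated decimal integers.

Answer: 0 4 6 8 12 16 19

Derivation:
Byte[0]=F0: 4-byte lead, need 3 cont bytes. acc=0x0
Byte[1]=AB: continuation. acc=(acc<<6)|0x2B=0x2B
Byte[2]=BC: continuation. acc=(acc<<6)|0x3C=0xAFC
Byte[3]=A1: continuation. acc=(acc<<6)|0x21=0x2BF21
Completed: cp=U+2BF21 (starts at byte 0)
Byte[4]=D0: 2-byte lead, need 1 cont bytes. acc=0x10
Byte[5]=9E: continuation. acc=(acc<<6)|0x1E=0x41E
Completed: cp=U+041E (starts at byte 4)
Byte[6]=C3: 2-byte lead, need 1 cont bytes. acc=0x3
Byte[7]=9C: continuation. acc=(acc<<6)|0x1C=0xDC
Completed: cp=U+00DC (starts at byte 6)
Byte[8]=F0: 4-byte lead, need 3 cont bytes. acc=0x0
Byte[9]=AC: continuation. acc=(acc<<6)|0x2C=0x2C
Byte[10]=83: continuation. acc=(acc<<6)|0x03=0xB03
Byte[11]=A6: continuation. acc=(acc<<6)|0x26=0x2C0E6
Completed: cp=U+2C0E6 (starts at byte 8)
Byte[12]=F0: 4-byte lead, need 3 cont bytes. acc=0x0
Byte[13]=93: continuation. acc=(acc<<6)|0x13=0x13
Byte[14]=8B: continuation. acc=(acc<<6)|0x0B=0x4CB
Byte[15]=8D: continuation. acc=(acc<<6)|0x0D=0x132CD
Completed: cp=U+132CD (starts at byte 12)
Byte[16]=E2: 3-byte lead, need 2 cont bytes. acc=0x2
Byte[17]=A7: continuation. acc=(acc<<6)|0x27=0xA7
Byte[18]=B3: continuation. acc=(acc<<6)|0x33=0x29F3
Completed: cp=U+29F3 (starts at byte 16)
Byte[19]=EB: 3-byte lead, need 2 cont bytes. acc=0xB
Byte[20]=9D: continuation. acc=(acc<<6)|0x1D=0x2DD
Byte[21]=80: continuation. acc=(acc<<6)|0x00=0xB740
Completed: cp=U+B740 (starts at byte 19)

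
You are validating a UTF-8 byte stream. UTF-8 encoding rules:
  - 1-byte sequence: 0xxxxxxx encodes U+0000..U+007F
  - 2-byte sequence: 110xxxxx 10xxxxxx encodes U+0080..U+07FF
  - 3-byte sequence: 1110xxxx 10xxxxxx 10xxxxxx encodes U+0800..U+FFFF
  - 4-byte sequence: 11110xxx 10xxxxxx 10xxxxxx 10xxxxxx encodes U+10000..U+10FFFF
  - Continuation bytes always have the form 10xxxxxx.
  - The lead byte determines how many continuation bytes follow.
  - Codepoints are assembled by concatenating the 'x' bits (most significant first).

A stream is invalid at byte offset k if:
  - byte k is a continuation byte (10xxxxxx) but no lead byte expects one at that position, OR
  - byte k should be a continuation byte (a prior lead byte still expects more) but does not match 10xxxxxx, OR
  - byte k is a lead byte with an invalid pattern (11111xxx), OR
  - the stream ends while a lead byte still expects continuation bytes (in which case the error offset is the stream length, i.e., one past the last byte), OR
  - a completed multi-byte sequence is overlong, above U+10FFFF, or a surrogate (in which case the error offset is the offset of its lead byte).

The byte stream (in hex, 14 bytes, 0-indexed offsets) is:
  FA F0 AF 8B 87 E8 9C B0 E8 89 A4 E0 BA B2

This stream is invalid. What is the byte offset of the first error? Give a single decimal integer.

Answer: 0

Derivation:
Byte[0]=FA: INVALID lead byte (not 0xxx/110x/1110/11110)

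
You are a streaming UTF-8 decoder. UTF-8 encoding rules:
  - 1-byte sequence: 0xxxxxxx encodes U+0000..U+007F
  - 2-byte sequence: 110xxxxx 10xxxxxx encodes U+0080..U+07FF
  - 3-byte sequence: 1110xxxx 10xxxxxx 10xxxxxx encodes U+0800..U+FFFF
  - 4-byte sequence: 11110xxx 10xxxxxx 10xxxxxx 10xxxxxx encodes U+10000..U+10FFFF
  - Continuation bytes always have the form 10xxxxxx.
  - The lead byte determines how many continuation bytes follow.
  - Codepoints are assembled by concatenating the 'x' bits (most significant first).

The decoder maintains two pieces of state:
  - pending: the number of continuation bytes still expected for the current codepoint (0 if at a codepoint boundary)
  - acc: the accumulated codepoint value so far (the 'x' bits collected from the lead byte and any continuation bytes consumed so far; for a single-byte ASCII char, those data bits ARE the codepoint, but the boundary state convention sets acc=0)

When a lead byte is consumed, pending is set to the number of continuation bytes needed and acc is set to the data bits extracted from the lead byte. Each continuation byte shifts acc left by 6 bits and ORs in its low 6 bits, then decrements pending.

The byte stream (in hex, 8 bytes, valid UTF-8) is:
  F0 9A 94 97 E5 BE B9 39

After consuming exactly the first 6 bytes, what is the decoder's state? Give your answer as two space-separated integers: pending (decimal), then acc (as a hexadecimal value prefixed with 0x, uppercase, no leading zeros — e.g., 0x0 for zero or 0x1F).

Byte[0]=F0: 4-byte lead. pending=3, acc=0x0
Byte[1]=9A: continuation. acc=(acc<<6)|0x1A=0x1A, pending=2
Byte[2]=94: continuation. acc=(acc<<6)|0x14=0x694, pending=1
Byte[3]=97: continuation. acc=(acc<<6)|0x17=0x1A517, pending=0
Byte[4]=E5: 3-byte lead. pending=2, acc=0x5
Byte[5]=BE: continuation. acc=(acc<<6)|0x3E=0x17E, pending=1

Answer: 1 0x17E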